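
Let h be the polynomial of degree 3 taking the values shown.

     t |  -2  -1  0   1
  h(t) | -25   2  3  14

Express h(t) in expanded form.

Using the Lagrange interpolation formula with nodes -2, -1, 0, 1:
  L_0(t) = (t + 1)t(t - 1) / -6
  L_1(t) = (t + 2)t(t - 1) / 2
  L_2(t) = (t + 2)(t + 1)(t - 1) / -2
  L_3(t) = (t + 2)(t + 1)t / 6
Then h(t) = -25·L_0(t) + 2·L_1(t) + 3·L_2(t) + 14·L_3(t).
Expanding and collecting terms gives h(t) = 6t^3 + 5t^2 + 3.
Check: h(-1) = 2. ✓

h(t) = 6t^3 + 5t^2 + 3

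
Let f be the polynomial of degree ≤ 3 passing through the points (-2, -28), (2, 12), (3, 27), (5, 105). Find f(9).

Write f(t) = at^3 + bt^2 + ct + d. Substituting each data point gives a linear system:
  -8a + 4b - 2c + d = -28
  8a + 4b + 2c + d = 12
  27a + 9b + 3c + d = 27
  125a + 25b + 5c + d = 105
Solving the system yields a = 1, b = -2, c = 6, d = 0.
So f(t) = t^3 - 2t^2 + 6t.
Then f(9) = 621.

621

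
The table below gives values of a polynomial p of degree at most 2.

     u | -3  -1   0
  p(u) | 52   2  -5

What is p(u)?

Using the Lagrange interpolation formula with nodes -3, -1, 0:
  L_0(u) = (u + 1)u / 6
  L_1(u) = (u + 3)u / -2
  L_2(u) = (u + 3)(u + 1) / 3
Then p(u) = 52·L_0(u) + 2·L_1(u) - 5·L_2(u).
Expanding and collecting terms gives p(u) = 6u² - u - 5.
Check: p(-1) = 2. ✓

p(u) = 6u^2 - u - 5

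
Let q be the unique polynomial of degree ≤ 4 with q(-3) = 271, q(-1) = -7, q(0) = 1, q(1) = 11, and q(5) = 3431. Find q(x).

q(x) = 5x^4 + 3x^3 - 4x^2 + 6x + 1

Write q(x) = ax^4 + bx^3 + cx^2 + dx + e. Substituting each data point gives a linear system:
  81a - 27b + 9c - 3d + e = 271
  a - b + c - d + e = -7
  e = 1
  a + b + c + d + e = 11
  625a + 125b + 25c + 5d + e = 3431
Solving the system yields a = 5, b = 3, c = -4, d = 6, e = 1.
So q(x) = 5x^4 + 3x^3 - 4x^2 + 6x + 1.
Check: q(-3) = 271. ✓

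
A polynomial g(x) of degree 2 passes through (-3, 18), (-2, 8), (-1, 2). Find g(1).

Write g(x) = ax^2 + bx + c. Substituting each data point gives a linear system:
  9a - 3b + c = 18
  4a - 2b + c = 8
  a - b + c = 2
Solving the system yields a = 2, b = 0, c = 0.
So g(x) = 2x^2.
Then g(1) = 2.

2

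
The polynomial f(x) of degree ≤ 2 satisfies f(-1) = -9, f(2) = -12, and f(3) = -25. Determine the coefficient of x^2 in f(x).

Write f(x) = ax^2 + bx + c. Substituting each data point gives a linear system:
  a - b + c = -9
  4a + 2b + c = -12
  9a + 3b + c = -25
Solving the system yields a = -3, b = 2, c = -4.
So f(x) = -3x^2 + 2x - 4.
The leading coefficient is -3.

-3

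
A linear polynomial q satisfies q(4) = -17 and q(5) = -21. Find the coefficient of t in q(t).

Write q(t) = at + b. Substituting each data point gives a linear system:
  4a + b = -17
  5a + b = -21
Solving the system yields a = -4, b = -1.
So q(t) = -4t - 1.
The leading coefficient is -4.

-4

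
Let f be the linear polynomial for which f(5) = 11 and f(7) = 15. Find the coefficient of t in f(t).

2

Write f(t) = at + b. Substituting each data point gives a linear system:
  5a + b = 11
  7a + b = 15
Solving the system yields a = 2, b = 1.
So f(t) = 2t + 1.
The leading coefficient is 2.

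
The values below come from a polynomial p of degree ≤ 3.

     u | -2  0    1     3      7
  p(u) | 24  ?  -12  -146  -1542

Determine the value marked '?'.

The 4 known points determine the degree-3 polynomial uniquely.
Write p(u) = au^3 + bu^2 + cu + d. Substituting each data point gives a linear system:
  -8a + 4b - 2c + d = 24
  a + b + c + d = -12
  27a + 9b + 3c + d = -146
  343a + 49b + 7c + d = -1542
Solving the system yields a = -4, b = -3, c = -3, d = -2.
So p(u) = -4u^3 - 3u^2 - 3u - 2.
Then p(0) = -2.

-2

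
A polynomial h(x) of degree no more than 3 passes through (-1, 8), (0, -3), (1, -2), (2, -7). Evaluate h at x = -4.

Using the Lagrange interpolation formula with nodes -1, 0, 1, 2:
  L_0(x) = x(x - 1)(x - 2) / -6
  L_1(x) = (x + 1)(x - 1)(x - 2) / 2
  L_2(x) = (x + 1)x(x - 2) / -2
  L_3(x) = (x + 1)x(x - 1) / 6
Then h(x) = 8·L_0(x) - 3·L_1(x) - 2·L_2(x) - 7·L_3(x).
Expanding and collecting terms gives h(x) = -3x³ + 6x² - 2x - 3.
Evaluating at x = -4: h(-4) = 293.

293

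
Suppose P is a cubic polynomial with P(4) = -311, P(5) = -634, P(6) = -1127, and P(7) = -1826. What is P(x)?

P(x) = -6x^3 + 5x^2 - 2x + 1

Using the Lagrange interpolation formula with nodes 4, 5, 6, 7:
  L_0(x) = (x - 5)(x - 6)(x - 7) / -6
  L_1(x) = (x - 4)(x - 6)(x - 7) / 2
  L_2(x) = (x - 4)(x - 5)(x - 7) / -2
  L_3(x) = (x - 4)(x - 5)(x - 6) / 6
Then P(x) = -311·L_0(x) - 634·L_1(x) - 1127·L_2(x) - 1826·L_3(x).
Expanding and collecting terms gives P(x) = -6x³ + 5x² - 2x + 1.
Check: P(4) = -311. ✓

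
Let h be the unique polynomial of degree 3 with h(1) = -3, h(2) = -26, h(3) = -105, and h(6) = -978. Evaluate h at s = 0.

Write h(s) = as^3 + bs^2 + cs + d. Substituting each data point gives a linear system:
  a + b + c + d = -3
  8a + 4b + 2c + d = -26
  27a + 9b + 3c + d = -105
  216a + 36b + 6c + d = -978
Solving the system yields a = -5, b = 2, c = 6, d = -6.
So h(s) = -5s^3 + 2s^2 + 6s - 6.
Then h(0) = -6.

-6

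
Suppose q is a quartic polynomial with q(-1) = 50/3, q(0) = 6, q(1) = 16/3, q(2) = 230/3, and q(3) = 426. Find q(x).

q(x) = 6x^4 - (5/3)x^3 - x^2 - 4x + 6

Write q(x) = ax^4 + bx^3 + cx^2 + dx + e. Substituting each data point gives a linear system:
  a - b + c - d + e = 50/3
  e = 6
  a + b + c + d + e = 16/3
  16a + 8b + 4c + 2d + e = 230/3
  81a + 27b + 9c + 3d + e = 426
Solving the system yields a = 6, b = -5/3, c = -1, d = -4, e = 6.
So q(x) = 6x^4 - (5/3)x^3 - x^2 - 4x + 6.
Check: q(0) = 6. ✓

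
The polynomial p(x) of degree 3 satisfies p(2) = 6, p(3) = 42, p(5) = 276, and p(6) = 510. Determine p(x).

Using the Lagrange interpolation formula with nodes 2, 3, 5, 6:
  L_0(x) = (x - 3)(x - 5)(x - 6) / -12
  L_1(x) = (x - 2)(x - 5)(x - 6) / 6
  L_2(x) = (x - 2)(x - 3)(x - 6) / -6
  L_3(x) = (x - 2)(x - 3)(x - 5) / 12
Then p(x) = 6·L_0(x) + 42·L_1(x) + 276·L_2(x) + 510·L_3(x).
Expanding and collecting terms gives p(x) = 3x^3 - 3x^2 - 6x + 6.
Check: p(5) = 276. ✓

p(x) = 3x^3 - 3x^2 - 6x + 6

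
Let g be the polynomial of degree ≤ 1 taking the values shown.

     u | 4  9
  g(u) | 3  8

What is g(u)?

g(u) = u - 1

Using the Lagrange interpolation formula with nodes 4, 9:
  L_0(u) = (u - 9) / -5
  L_1(u) = (u - 4) / 5
Then g(u) = 3·L_0(u) + 8·L_1(u).
Expanding and collecting terms gives g(u) = u - 1.
Check: g(9) = 8. ✓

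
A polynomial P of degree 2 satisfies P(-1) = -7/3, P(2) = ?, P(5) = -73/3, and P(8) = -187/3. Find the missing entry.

-13/3

On equispaced nodes a degree-2 polynomial has vanishing third forward difference, so
  - P(-1) + 3·P(2) - 3·P(5) + P(8) = 0.
Substituting the known values and solving for P(2):
  3·P(2) = -13
  P(2) = -13/3.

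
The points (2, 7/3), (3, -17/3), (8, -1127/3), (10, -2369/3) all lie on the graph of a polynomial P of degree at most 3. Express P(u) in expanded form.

P(u) = -u^3 + 2u^2 + u + 1/3

Using the Lagrange interpolation formula with nodes 2, 3, 8, 10:
  L_0(u) = (u - 3)(u - 8)(u - 10) / -48
  L_1(u) = (u - 2)(u - 8)(u - 10) / 35
  L_2(u) = (u - 2)(u - 3)(u - 10) / -60
  L_3(u) = (u - 2)(u - 3)(u - 8) / 112
Then P(u) = 7/3·L_0(u) - 17/3·L_1(u) - 1127/3·L_2(u) - 2369/3·L_3(u).
Expanding and collecting terms gives P(u) = -u^3 + 2u^2 + u + 1/3.
Check: P(8) = -1127/3. ✓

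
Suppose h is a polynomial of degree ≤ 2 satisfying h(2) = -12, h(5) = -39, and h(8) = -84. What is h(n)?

Write h(n) = an^2 + bn + c. Substituting each data point gives a linear system:
  4a + 2b + c = -12
  25a + 5b + c = -39
  64a + 8b + c = -84
Solving the system yields a = -1, b = -2, c = -4.
So h(n) = -n² - 2n - 4.
Check: h(5) = -39. ✓

h(n) = -n^2 - 2n - 4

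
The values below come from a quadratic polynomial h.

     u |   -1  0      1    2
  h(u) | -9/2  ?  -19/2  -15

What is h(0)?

-6

On equispaced nodes a degree-2 polynomial has vanishing third forward difference, so
  - h(-1) + 3·h(0) - 3·h(1) + h(2) = 0.
Substituting the known values and solving for h(0):
  3·h(0) = -18
  h(0) = -6.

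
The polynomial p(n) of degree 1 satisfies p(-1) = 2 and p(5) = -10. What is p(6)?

Using the Lagrange interpolation formula with nodes -1, 5:
  L_0(n) = (n - 5) / -6
  L_1(n) = (n + 1) / 6
Then p(n) = 2·L_0(n) - 10·L_1(n).
Expanding and collecting terms gives p(n) = -2n.
Evaluating at n = 6: p(6) = -12.

-12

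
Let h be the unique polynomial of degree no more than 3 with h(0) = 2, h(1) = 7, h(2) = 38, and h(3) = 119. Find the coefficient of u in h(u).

0

Write h(u) = au^3 + bu^2 + cu + d. Substituting each data point gives a linear system:
  d = 2
  a + b + c + d = 7
  8a + 4b + 2c + d = 38
  27a + 9b + 3c + d = 119
Solving the system yields a = 4, b = 1, c = 0, d = 2.
So h(u) = 4u³ + u² + 2.
The coefficient of u is 0.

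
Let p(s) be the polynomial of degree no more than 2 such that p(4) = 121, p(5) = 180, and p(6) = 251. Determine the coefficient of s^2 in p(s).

Write p(s) = as^2 + bs + c. Substituting each data point gives a linear system:
  16a + 4b + c = 121
  25a + 5b + c = 180
  36a + 6b + c = 251
Solving the system yields a = 6, b = 5, c = 5.
So p(s) = 6s² + 5s + 5.
The leading coefficient is 6.

6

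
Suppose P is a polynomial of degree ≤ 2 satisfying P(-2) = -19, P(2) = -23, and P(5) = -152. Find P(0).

3

Write P(t) = at^2 + bt + c. Substituting each data point gives a linear system:
  4a - 2b + c = -19
  4a + 2b + c = -23
  25a + 5b + c = -152
Solving the system yields a = -6, b = -1, c = 3.
So P(t) = -6t^2 - t + 3.
Then P(0) = 3.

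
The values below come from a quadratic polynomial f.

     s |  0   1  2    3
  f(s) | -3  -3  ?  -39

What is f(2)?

-15

The 3 known points determine the degree-2 polynomial uniquely.
Write f(s) = as^2 + bs + c. Substituting each data point gives a linear system:
  c = -3
  a + b + c = -3
  9a + 3b + c = -39
Solving the system yields a = -6, b = 6, c = -3.
So f(s) = -6s^2 + 6s - 3.
Then f(2) = -15.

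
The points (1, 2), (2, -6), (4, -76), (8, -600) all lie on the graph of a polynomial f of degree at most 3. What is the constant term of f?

0

Write f(x) = ax^3 + bx^2 + cx + d. Substituting each data point gives a linear system:
  a + b + c + d = 2
  8a + 4b + 2c + d = -6
  64a + 16b + 4c + d = -76
  512a + 64b + 8c + d = -600
Solving the system yields a = -1, b = -2, c = 5, d = 0.
So f(x) = -x^3 - 2x^2 + 5x.
The constant term is 0.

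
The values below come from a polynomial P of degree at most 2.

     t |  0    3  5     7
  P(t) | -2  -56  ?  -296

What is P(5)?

The 3 known points determine the degree-2 polynomial uniquely.
Write P(t) = at^2 + bt + c. Substituting each data point gives a linear system:
  c = -2
  9a + 3b + c = -56
  49a + 7b + c = -296
Solving the system yields a = -6, b = 0, c = -2.
So P(t) = -6t^2 - 2.
Then P(5) = -152.

-152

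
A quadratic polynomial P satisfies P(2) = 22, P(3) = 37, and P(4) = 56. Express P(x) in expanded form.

Using the Lagrange interpolation formula with nodes 2, 3, 4:
  L_0(x) = (x - 3)(x - 4) / 2
  L_1(x) = (x - 2)(x - 4) / -1
  L_2(x) = (x - 2)(x - 3) / 2
Then P(x) = 22·L_0(x) + 37·L_1(x) + 56·L_2(x).
Expanding and collecting terms gives P(x) = 2x² + 5x + 4.
Check: P(3) = 37. ✓

P(x) = 2x^2 + 5x + 4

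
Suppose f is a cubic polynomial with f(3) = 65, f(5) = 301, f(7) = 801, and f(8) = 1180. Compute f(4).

Using the Lagrange interpolation formula with nodes 3, 5, 7, 8:
  L_0(x) = (x - 5)(x - 7)(x - 8) / -40
  L_1(x) = (x - 3)(x - 7)(x - 8) / 12
  L_2(x) = (x - 3)(x - 5)(x - 8) / -8
  L_3(x) = (x - 3)(x - 5)(x - 7) / 15
Then f(x) = 65·L_0(x) + 301·L_1(x) + 801·L_2(x) + 1180·L_3(x).
Expanding and collecting terms gives f(x) = 2x^3 + 3x^2 - 4x - 4.
Evaluating at x = 4: f(4) = 156.

156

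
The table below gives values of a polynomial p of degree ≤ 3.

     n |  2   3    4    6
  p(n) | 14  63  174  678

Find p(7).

Write p(n) = an^3 + bn^2 + cn + d. Substituting each data point gives a linear system:
  8a + 4b + 2c + d = 14
  27a + 9b + 3c + d = 63
  64a + 16b + 4c + d = 174
  216a + 36b + 6c + d = 678
Solving the system yields a = 4, b = -5, c = -2, d = 6.
So p(n) = 4n³ - 5n² - 2n + 6.
Then p(7) = 1119.

1119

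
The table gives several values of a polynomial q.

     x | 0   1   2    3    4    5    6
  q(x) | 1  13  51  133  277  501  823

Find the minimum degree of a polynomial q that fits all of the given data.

Forward differences of the values at x = 0, 1, 2, 3, 4, 5, 6:
  q  : 1  13  51  133  277  501  823
  Δ  : 12  38  82  144  224  322
  Δ^2: 26  44  62  80  98
  Δ^3: 18  18  18  18
  Δ^4: 0  0  0
  Δ^5: 0  0
  Δ^6: 0
The third differences are constant (18) and nonzero, while all higher differences vanish, so the minimal degree is 3.

3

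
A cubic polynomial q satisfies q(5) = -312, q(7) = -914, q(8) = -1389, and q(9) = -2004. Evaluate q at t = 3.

-54

Using the Lagrange interpolation formula with nodes 5, 7, 8, 9:
  L_0(t) = (t - 7)(t - 8)(t - 9) / -24
  L_1(t) = (t - 5)(t - 8)(t - 9) / 4
  L_2(t) = (t - 5)(t - 7)(t - 9) / -3
  L_3(t) = (t - 5)(t - 7)(t - 8) / 8
Then q(t) = -312·L_0(t) - 914·L_1(t) - 1389·L_2(t) - 2004·L_3(t).
Expanding and collecting terms gives q(t) = -3t³ + 2t² + 2t + 3.
Evaluating at t = 3: q(3) = -54.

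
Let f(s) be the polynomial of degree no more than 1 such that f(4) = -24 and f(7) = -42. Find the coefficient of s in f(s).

Write f(s) = as + b. Substituting each data point gives a linear system:
  4a + b = -24
  7a + b = -42
Solving the system yields a = -6, b = 0.
So f(s) = -6s.
The leading coefficient is -6.

-6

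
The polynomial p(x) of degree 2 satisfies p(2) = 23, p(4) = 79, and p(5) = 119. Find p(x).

p(x) = 4x^2 + 4x - 1

Write p(x) = ax^2 + bx + c. Substituting each data point gives a linear system:
  4a + 2b + c = 23
  16a + 4b + c = 79
  25a + 5b + c = 119
Solving the system yields a = 4, b = 4, c = -1.
So p(x) = 4x² + 4x - 1.
Check: p(4) = 79. ✓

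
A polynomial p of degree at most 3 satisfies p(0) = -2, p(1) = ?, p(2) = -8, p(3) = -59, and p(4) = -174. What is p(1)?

On equispaced nodes a degree-3 polynomial has vanishing fourth forward difference, so
  p(0) - 4·p(1) + 6·p(2) - 4·p(3) + p(4) = 0.
Substituting the known values and solving for p(1):
  -4·p(1) = -12
  p(1) = 3.

3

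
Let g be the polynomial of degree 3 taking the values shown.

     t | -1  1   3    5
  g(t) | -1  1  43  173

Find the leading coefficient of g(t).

Write g(t) = at^3 + bt^2 + ct + d. Substituting each data point gives a linear system:
  -a + b - c + d = -1
  a + b + c + d = 1
  27a + 9b + 3c + d = 43
  125a + 25b + 5c + d = 173
Solving the system yields a = 1, b = 2, c = 0, d = -2.
So g(t) = t^3 + 2t^2 - 2.
The leading coefficient is 1.

1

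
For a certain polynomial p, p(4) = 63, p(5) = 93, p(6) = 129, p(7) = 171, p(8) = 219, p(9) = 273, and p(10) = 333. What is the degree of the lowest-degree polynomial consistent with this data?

2

Forward differences of the values at n = 4, 5, 6, 7, 8, 9, 10:
  p  : 63  93  129  171  219  273  333
  Δ  : 30  36  42  48  54  60
  Δ^2: 6  6  6  6  6
  Δ^3: 0  0  0  0
  Δ^4: 0  0  0
  Δ^5: 0  0
  Δ^6: 0
The second differences are constant (6) and nonzero, while all higher differences vanish, so the minimal degree is 2.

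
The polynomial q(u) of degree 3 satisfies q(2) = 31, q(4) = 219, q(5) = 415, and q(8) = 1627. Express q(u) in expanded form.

Write q(u) = au^3 + bu^2 + cu + d. Substituting each data point gives a linear system:
  8a + 4b + 2c + d = 31
  64a + 16b + 4c + d = 219
  125a + 25b + 5c + d = 415
  512a + 64b + 8c + d = 1627
Solving the system yields a = 3, b = 1, c = 4, d = -5.
So q(u) = 3u³ + u² + 4u - 5.
Check: q(8) = 1627. ✓

q(u) = 3u^3 + u^2 + 4u - 5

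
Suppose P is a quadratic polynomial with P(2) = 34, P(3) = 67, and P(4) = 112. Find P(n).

P(n) = 6n^2 + 3n + 4

Using the Lagrange interpolation formula with nodes 2, 3, 4:
  L_0(n) = (n - 3)(n - 4) / 2
  L_1(n) = (n - 2)(n - 4) / -1
  L_2(n) = (n - 2)(n - 3) / 2
Then P(n) = 34·L_0(n) + 67·L_1(n) + 112·L_2(n).
Expanding and collecting terms gives P(n) = 6n^2 + 3n + 4.
Check: P(3) = 67. ✓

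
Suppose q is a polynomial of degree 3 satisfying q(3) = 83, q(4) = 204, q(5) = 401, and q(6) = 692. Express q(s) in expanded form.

Write q(s) = as^3 + bs^2 + cs + d. Substituting each data point gives a linear system:
  27a + 9b + 3c + d = 83
  64a + 16b + 4c + d = 204
  125a + 25b + 5c + d = 401
  216a + 36b + 6c + d = 692
Solving the system yields a = 3, b = 2, c = -4, d = -4.
So q(s) = 3s³ + 2s² - 4s - 4.
Check: q(3) = 83. ✓

q(s) = 3s^3 + 2s^2 - 4s - 4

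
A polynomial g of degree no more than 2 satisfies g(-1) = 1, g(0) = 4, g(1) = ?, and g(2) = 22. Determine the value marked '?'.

11

On equispaced nodes a degree-2 polynomial has vanishing third forward difference, so
  - g(-1) + 3·g(0) - 3·g(1) + g(2) = 0.
Substituting the known values and solving for g(1):
  -3·g(1) = -33
  g(1) = 11.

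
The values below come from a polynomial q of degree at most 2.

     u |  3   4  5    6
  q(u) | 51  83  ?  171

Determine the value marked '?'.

123

The 3 known points determine the degree-2 polynomial uniquely.
Write q(u) = au^2 + bu + c. Substituting each data point gives a linear system:
  9a + 3b + c = 51
  16a + 4b + c = 83
  36a + 6b + c = 171
Solving the system yields a = 4, b = 4, c = 3.
So q(u) = 4u² + 4u + 3.
Then q(5) = 123.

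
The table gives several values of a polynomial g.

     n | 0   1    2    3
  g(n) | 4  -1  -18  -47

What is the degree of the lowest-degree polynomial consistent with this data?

Forward differences of the values at n = 0, 1, 2, 3:
  g  : 4  -1  -18  -47
  Δ  : -5  -17  -29
  Δ^2: -12  -12
  Δ^3: 0
The second differences are constant (-12) and nonzero, while all higher differences vanish, so the minimal degree is 2.

2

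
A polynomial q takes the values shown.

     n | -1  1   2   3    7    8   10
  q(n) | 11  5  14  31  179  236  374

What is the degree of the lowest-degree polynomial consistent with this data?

Divided differences on the nodes -1, 1, 2, 3, 7, 8, 10:
  order 0: 11  5  14  31  179  236  374
  order 1: -3  9  17  37  57  69
  order 2: 4  4  4  4  4
  order 3: 0  0  0  0
  order 4: 0  0  0
  order 5: 0  0
  order 6: 0
The order-2 divided differences are all 4 (nonzero) and every higher order vanishes, so the data lies on a polynomial of degree exactly 2.

2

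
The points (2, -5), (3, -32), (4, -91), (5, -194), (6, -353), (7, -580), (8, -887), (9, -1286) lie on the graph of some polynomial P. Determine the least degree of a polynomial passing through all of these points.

Forward differences of the values at x = 2, 3, 4, 5, 6, 7, 8, 9:
  P  : -5  -32  -91  -194  -353  -580  -887  -1286
  Δ  : -27  -59  -103  -159  -227  -307  -399
  Δ^2: -32  -44  -56  -68  -80  -92
  Δ^3: -12  -12  -12  -12  -12
  Δ^4: 0  0  0  0
  Δ^5: 0  0  0
  Δ^6: 0  0
  Δ^7: 0
The third differences are constant (-12) and nonzero, while all higher differences vanish, so the minimal degree is 3.

3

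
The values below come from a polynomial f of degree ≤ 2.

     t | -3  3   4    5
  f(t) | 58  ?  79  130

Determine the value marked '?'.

The 3 known points determine the degree-2 polynomial uniquely.
Write f(t) = at^2 + bt + c. Substituting each data point gives a linear system:
  9a - 3b + c = 58
  16a + 4b + c = 79
  25a + 5b + c = 130
Solving the system yields a = 6, b = -3, c = -5.
So f(t) = 6t^2 - 3t - 5.
Then f(3) = 40.

40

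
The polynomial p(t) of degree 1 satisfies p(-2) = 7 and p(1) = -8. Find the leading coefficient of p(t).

Write p(t) = at + b. Substituting each data point gives a linear system:
  -2a + b = 7
  a + b = -8
Solving the system yields a = -5, b = -3.
So p(t) = -5t - 3.
The leading coefficient is -5.

-5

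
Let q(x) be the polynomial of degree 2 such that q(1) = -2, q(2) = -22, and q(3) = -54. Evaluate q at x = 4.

-98

Write q(x) = ax^2 + bx + c. Substituting each data point gives a linear system:
  a + b + c = -2
  4a + 2b + c = -22
  9a + 3b + c = -54
Solving the system yields a = -6, b = -2, c = 6.
So q(x) = -6x^2 - 2x + 6.
Then q(4) = -98.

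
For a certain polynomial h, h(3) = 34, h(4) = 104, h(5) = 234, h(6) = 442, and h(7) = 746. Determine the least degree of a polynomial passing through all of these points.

3

Forward differences of the values at u = 3, 4, 5, 6, 7:
  h  : 34  104  234  442  746
  Δ  : 70  130  208  304
  Δ^2: 60  78  96
  Δ^3: 18  18
  Δ^4: 0
The third differences are constant (18) and nonzero, while all higher differences vanish, so the minimal degree is 3.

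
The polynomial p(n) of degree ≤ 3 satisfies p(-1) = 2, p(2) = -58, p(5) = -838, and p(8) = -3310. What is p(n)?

p(n) = -6n^3 - 4n^2 + 2n + 2

Using the Lagrange interpolation formula with nodes -1, 2, 5, 8:
  L_0(n) = (n - 2)(n - 5)(n - 8) / -162
  L_1(n) = (n + 1)(n - 5)(n - 8) / 54
  L_2(n) = (n + 1)(n - 2)(n - 8) / -54
  L_3(n) = (n + 1)(n - 2)(n - 5) / 162
Then p(n) = 2·L_0(n) - 58·L_1(n) - 838·L_2(n) - 3310·L_3(n).
Expanding and collecting terms gives p(n) = -6n^3 - 4n^2 + 2n + 2.
Check: p(2) = -58. ✓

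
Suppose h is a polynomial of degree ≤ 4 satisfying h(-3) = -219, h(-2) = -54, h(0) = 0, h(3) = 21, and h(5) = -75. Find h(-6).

-2418

Using the Lagrange interpolation formula with nodes -3, -2, 0, 3, 5:
  L_0(u) = (u + 2)u(u - 3)(u - 5) / 144
  L_1(u) = (u + 3)u(u - 3)(u - 5) / -70
  L_2(u) = (u + 3)(u + 2)(u - 3)(u - 5) / 90
  L_3(u) = (u + 3)(u + 2)u(u - 5) / -180
  L_4(u) = (u + 3)(u + 2)u(u - 3) / 560
Then h(u) = -219·L_0(u) - 54·L_1(u) + 0·L_2(u) + 21·L_3(u) - 75·L_4(u).
Expanding and collecting terms gives h(u) = -u^4 + 5u^3 - 2u^2 - 5u.
Evaluating at u = -6: h(-6) = -2418.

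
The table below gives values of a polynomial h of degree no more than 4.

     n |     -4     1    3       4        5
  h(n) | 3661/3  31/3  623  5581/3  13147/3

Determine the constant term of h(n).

-1

Write h(n) = an^4 + bn^3 + cn^2 + dn + e. Substituting each data point gives a linear system:
  256a - 64b + 16c - 4d + e = 3661/3
  a + b + c + d + e = 31/3
  81a + 27b + 9c + 3d + e = 623
  256a + 64b + 16c + 4d + e = 5581/3
  625a + 125b + 25c + 5d + e = 13147/3
Solving the system yields a = 6, b = 5, c = 1/3, d = 0, e = -1.
So h(n) = 6n⁴ + 5n³ + (1/3)n² - 1.
The constant term is -1.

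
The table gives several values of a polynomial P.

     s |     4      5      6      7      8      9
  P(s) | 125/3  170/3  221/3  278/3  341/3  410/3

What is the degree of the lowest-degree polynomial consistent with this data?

Forward differences of the values at s = 4, 5, 6, 7, 8, 9:
  P  : 125/3  170/3  221/3  278/3  341/3  410/3
  Δ  : 15  17  19  21  23
  Δ^2: 2  2  2  2
  Δ^3: 0  0  0
  Δ^4: 0  0
  Δ^5: 0
The second differences are constant (2) and nonzero, while all higher differences vanish, so the minimal degree is 2.

2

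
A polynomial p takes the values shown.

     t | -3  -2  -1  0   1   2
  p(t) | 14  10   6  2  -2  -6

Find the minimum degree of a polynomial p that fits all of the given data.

1

Forward differences of the values at t = -3, -2, -1, 0, 1, 2:
  p  : 14  10  6  2  -2  -6
  Δ  : -4  -4  -4  -4  -4
  Δ^2: 0  0  0  0
  Δ^3: 0  0  0
  Δ^4: 0  0
  Δ^5: 0
The first differences are constant (-4) and nonzero, while all higher differences vanish, so the minimal degree is 1.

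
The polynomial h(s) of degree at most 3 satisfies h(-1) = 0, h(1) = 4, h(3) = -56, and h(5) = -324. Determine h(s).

h(s) = -3s^3 + s^2 + 5s + 1

Using the Lagrange interpolation formula with nodes -1, 1, 3, 5:
  L_0(s) = (s - 1)(s - 3)(s - 5) / -48
  L_1(s) = (s + 1)(s - 3)(s - 5) / 16
  L_2(s) = (s + 1)(s - 1)(s - 5) / -16
  L_3(s) = (s + 1)(s - 1)(s - 3) / 48
Then h(s) = 0·L_0(s) + 4·L_1(s) - 56·L_2(s) - 324·L_3(s).
Expanding and collecting terms gives h(s) = -3s³ + s² + 5s + 1.
Check: h(1) = 4. ✓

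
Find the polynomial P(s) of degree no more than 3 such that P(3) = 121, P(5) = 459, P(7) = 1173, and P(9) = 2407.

P(s) = 3s^3 + 2s^2 + 6s + 4

Write P(s) = as^3 + bs^2 + cs + d. Substituting each data point gives a linear system:
  27a + 9b + 3c + d = 121
  125a + 25b + 5c + d = 459
  343a + 49b + 7c + d = 1173
  729a + 81b + 9c + d = 2407
Solving the system yields a = 3, b = 2, c = 6, d = 4.
So P(s) = 3s^3 + 2s^2 + 6s + 4.
Check: P(9) = 2407. ✓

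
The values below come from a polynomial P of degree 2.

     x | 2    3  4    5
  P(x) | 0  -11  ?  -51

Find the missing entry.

-28

The 3 known points determine the degree-2 polynomial uniquely.
Write P(x) = ax^2 + bx + c. Substituting each data point gives a linear system:
  4a + 2b + c = 0
  9a + 3b + c = -11
  25a + 5b + c = -51
Solving the system yields a = -3, b = 4, c = 4.
So P(x) = -3x^2 + 4x + 4.
Then P(4) = -28.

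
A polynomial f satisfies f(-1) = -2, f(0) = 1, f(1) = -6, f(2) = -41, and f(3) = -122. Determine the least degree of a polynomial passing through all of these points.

Forward differences of the values at n = -1, 0, 1, 2, 3:
  f  : -2  1  -6  -41  -122
  Δ  : 3  -7  -35  -81
  Δ^2: -10  -28  -46
  Δ^3: -18  -18
  Δ^4: 0
The third differences are constant (-18) and nonzero, while all higher differences vanish, so the minimal degree is 3.

3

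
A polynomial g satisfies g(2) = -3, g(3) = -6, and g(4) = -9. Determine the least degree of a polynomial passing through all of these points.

Forward differences of the values at x = 2, 3, 4:
  g  : -3  -6  -9
  Δ  : -3  -3
  Δ^2: 0
The first differences are constant (-3) and nonzero, while all higher differences vanish, so the minimal degree is 1.

1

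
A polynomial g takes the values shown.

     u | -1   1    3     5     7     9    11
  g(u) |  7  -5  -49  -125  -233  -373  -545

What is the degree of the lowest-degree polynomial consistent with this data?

Forward differences of the values at u = -1, 1, 3, 5, 7, 9, 11:
  g  : 7  -5  -49  -125  -233  -373  -545
  Δ  : -12  -44  -76  -108  -140  -172
  Δ^2: -32  -32  -32  -32  -32
  Δ^3: 0  0  0  0
  Δ^4: 0  0  0
  Δ^5: 0  0
  Δ^6: 0
The second differences are constant (-32) and nonzero, while all higher differences vanish, so the minimal degree is 2.

2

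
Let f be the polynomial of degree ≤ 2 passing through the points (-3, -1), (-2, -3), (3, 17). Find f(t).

f(t) = t^2 + 3t - 1

Using the Lagrange interpolation formula with nodes -3, -2, 3:
  L_0(t) = (t + 2)(t - 3) / 6
  L_1(t) = (t + 3)(t - 3) / -5
  L_2(t) = (t + 3)(t + 2) / 30
Then f(t) = -1·L_0(t) - 3·L_1(t) + 17·L_2(t).
Expanding and collecting terms gives f(t) = t² + 3t - 1.
Check: f(-2) = -3. ✓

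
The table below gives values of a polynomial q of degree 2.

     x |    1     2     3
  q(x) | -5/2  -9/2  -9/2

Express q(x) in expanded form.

q(x) = x^2 - 5x + 3/2

Write q(x) = ax^2 + bx + c. Substituting each data point gives a linear system:
  a + b + c = -5/2
  4a + 2b + c = -9/2
  9a + 3b + c = -9/2
Solving the system yields a = 1, b = -5, c = 3/2.
So q(x) = x^2 - 5x + 3/2.
Check: q(3) = -9/2. ✓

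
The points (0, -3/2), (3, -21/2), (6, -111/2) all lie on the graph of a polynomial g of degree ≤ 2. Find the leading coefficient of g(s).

-2

Write g(s) = as^2 + bs + c. Substituting each data point gives a linear system:
  c = -3/2
  9a + 3b + c = -21/2
  36a + 6b + c = -111/2
Solving the system yields a = -2, b = 3, c = -3/2.
So g(s) = -2s² + 3s - 3/2.
The leading coefficient is -2.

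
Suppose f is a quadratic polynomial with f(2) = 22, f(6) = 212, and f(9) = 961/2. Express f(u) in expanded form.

Using the Lagrange interpolation formula with nodes 2, 6, 9:
  L_0(u) = (u - 6)(u - 9) / 28
  L_1(u) = (u - 2)(u - 9) / -12
  L_2(u) = (u - 2)(u - 6) / 21
Then f(u) = 22·L_0(u) + 212·L_1(u) + 961/2·L_2(u).
Expanding and collecting terms gives f(u) = 6u² - (1/2)u - 1.
Check: f(6) = 212. ✓

f(u) = 6u^2 - (1/2)u - 1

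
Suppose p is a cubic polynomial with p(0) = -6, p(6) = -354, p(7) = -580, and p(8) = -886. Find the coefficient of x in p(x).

2

Write p(x) = ax^3 + bx^2 + cx + d. Substituting each data point gives a linear system:
  d = -6
  216a + 36b + 6c + d = -354
  343a + 49b + 7c + d = -580
  512a + 64b + 8c + d = -886
Solving the system yields a = -2, b = 2, c = 2, d = -6.
So p(x) = -2x^3 + 2x^2 + 2x - 6.
The coefficient of x is 2.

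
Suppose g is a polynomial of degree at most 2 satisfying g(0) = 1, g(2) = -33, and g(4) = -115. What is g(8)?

-423

Using the Lagrange interpolation formula with nodes 0, 2, 4:
  L_0(n) = (n - 2)(n - 4) / 8
  L_1(n) = n(n - 4) / -4
  L_2(n) = n(n - 2) / 8
Then g(n) = 1·L_0(n) - 33·L_1(n) - 115·L_2(n).
Expanding and collecting terms gives g(n) = -6n^2 - 5n + 1.
Evaluating at n = 8: g(8) = -423.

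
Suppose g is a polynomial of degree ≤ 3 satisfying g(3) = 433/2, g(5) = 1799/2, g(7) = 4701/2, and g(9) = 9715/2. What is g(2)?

Using the Lagrange interpolation formula with nodes 3, 5, 7, 9:
  L_0(s) = (s - 5)(s - 7)(s - 9) / -48
  L_1(s) = (s - 3)(s - 7)(s - 9) / 16
  L_2(s) = (s - 3)(s - 5)(s - 9) / -16
  L_3(s) = (s - 3)(s - 5)(s - 7) / 48
Then g(s) = 433/2·L_0(s) + 1799/2·L_1(s) + 4701/2·L_2(s) + 9715/2·L_3(s).
Expanding and collecting terms gives g(s) = 6s³ + 6s² - (1/2)s + 2.
Evaluating at s = 2: g(2) = 73.

73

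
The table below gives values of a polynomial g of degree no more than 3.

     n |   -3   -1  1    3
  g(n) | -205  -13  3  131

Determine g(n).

g(n) = 6n^3 - 4n^2 + 2n - 1

Write g(n) = an^3 + bn^2 + cn + d. Substituting each data point gives a linear system:
  -27a + 9b - 3c + d = -205
  -a + b - c + d = -13
  a + b + c + d = 3
  27a + 9b + 3c + d = 131
Solving the system yields a = 6, b = -4, c = 2, d = -1.
So g(n) = 6n^3 - 4n^2 + 2n - 1.
Check: g(-1) = -13. ✓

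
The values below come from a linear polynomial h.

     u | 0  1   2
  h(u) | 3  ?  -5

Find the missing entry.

The 2 known points determine the degree-1 polynomial uniquely.
Write h(u) = au + b. Substituting each data point gives a linear system:
  b = 3
  2a + b = -5
Solving the system yields a = -4, b = 3.
So h(u) = -4u + 3.
Then h(1) = -1.

-1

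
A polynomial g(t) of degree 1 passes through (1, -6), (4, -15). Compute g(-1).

0

Write g(t) = at + b. Substituting each data point gives a linear system:
  a + b = -6
  4a + b = -15
Solving the system yields a = -3, b = -3.
So g(t) = -3t - 3.
Then g(-1) = 0.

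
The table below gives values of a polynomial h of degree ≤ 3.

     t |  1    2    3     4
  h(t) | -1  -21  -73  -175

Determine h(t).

Write h(t) = at^3 + bt^2 + ct + d. Substituting each data point gives a linear system:
  a + b + c + d = -1
  8a + 4b + 2c + d = -21
  27a + 9b + 3c + d = -73
  64a + 16b + 4c + d = -175
Solving the system yields a = -3, b = 2, c = -5, d = 5.
So h(t) = -3t^3 + 2t^2 - 5t + 5.
Check: h(2) = -21. ✓

h(t) = -3t^3 + 2t^2 - 5t + 5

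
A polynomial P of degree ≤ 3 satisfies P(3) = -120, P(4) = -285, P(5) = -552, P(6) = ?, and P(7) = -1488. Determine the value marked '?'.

The 4 known points determine the degree-3 polynomial uniquely.
Write P(x) = ax^3 + bx^2 + cx + d. Substituting each data point gives a linear system:
  27a + 9b + 3c + d = -120
  64a + 16b + 4c + d = -285
  125a + 25b + 5c + d = -552
  343a + 49b + 7c + d = -1488
Solving the system yields a = -4, b = -3, c = 4, d = 3.
So P(x) = -4x^3 - 3x^2 + 4x + 3.
Then P(6) = -945.

-945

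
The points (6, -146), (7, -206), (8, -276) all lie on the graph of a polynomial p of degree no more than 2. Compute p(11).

Write p(n) = an^2 + bn + c. Substituting each data point gives a linear system:
  36a + 6b + c = -146
  49a + 7b + c = -206
  64a + 8b + c = -276
Solving the system yields a = -5, b = 5, c = 4.
So p(n) = -5n^2 + 5n + 4.
Then p(11) = -546.

-546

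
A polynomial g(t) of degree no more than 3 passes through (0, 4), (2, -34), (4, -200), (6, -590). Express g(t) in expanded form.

g(t) = -2t^3 - 4t^2 - 3t + 4

Write g(t) = at^3 + bt^2 + ct + d. Substituting each data point gives a linear system:
  d = 4
  8a + 4b + 2c + d = -34
  64a + 16b + 4c + d = -200
  216a + 36b + 6c + d = -590
Solving the system yields a = -2, b = -4, c = -3, d = 4.
So g(t) = -2t^3 - 4t^2 - 3t + 4.
Check: g(6) = -590. ✓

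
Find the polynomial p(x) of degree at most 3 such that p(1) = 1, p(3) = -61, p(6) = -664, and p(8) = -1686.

p(x) = -4x^3 + 6x^2 - 3x + 2

Write p(x) = ax^3 + bx^2 + cx + d. Substituting each data point gives a linear system:
  a + b + c + d = 1
  27a + 9b + 3c + d = -61
  216a + 36b + 6c + d = -664
  512a + 64b + 8c + d = -1686
Solving the system yields a = -4, b = 6, c = -3, d = 2.
So p(x) = -4x³ + 6x² - 3x + 2.
Check: p(8) = -1686. ✓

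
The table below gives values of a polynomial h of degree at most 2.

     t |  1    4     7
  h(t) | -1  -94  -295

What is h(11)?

Using the Lagrange interpolation formula with nodes 1, 4, 7:
  L_0(t) = (t - 4)(t - 7) / 18
  L_1(t) = (t - 1)(t - 7) / -9
  L_2(t) = (t - 1)(t - 4) / 18
Then h(t) = -1·L_0(t) - 94·L_1(t) - 295·L_2(t).
Expanding and collecting terms gives h(t) = -6t^2 - t + 6.
Evaluating at t = 11: h(11) = -731.

-731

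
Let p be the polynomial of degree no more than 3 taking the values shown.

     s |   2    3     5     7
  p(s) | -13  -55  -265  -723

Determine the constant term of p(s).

5

Write p(s) = as^3 + bs^2 + cs + d. Substituting each data point gives a linear system:
  8a + 4b + 2c + d = -13
  27a + 9b + 3c + d = -55
  125a + 25b + 5c + d = -265
  343a + 49b + 7c + d = -723
Solving the system yields a = -2, b = -1, c = 1, d = 5.
So p(s) = -2s^3 - s^2 + s + 5.
The constant term is 5.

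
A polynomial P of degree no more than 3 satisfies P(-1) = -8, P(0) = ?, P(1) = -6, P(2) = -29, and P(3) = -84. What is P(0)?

On equispaced nodes a degree-3 polynomial has vanishing fourth forward difference, so
  P(-1) - 4·P(0) + 6·P(1) - 4·P(2) + P(3) = 0.
Substituting the known values and solving for P(0):
  -4·P(0) = 12
  P(0) = -3.

-3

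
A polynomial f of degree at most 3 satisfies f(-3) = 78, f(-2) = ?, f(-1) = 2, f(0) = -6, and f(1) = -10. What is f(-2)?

26

The 4 known points determine the degree-3 polynomial uniquely.
Write f(t) = at^3 + bt^2 + ct + d. Substituting each data point gives a linear system:
  -27a + 9b - 3c + d = 78
  -a + b - c + d = 2
  d = -6
  a + b + c + d = -10
Solving the system yields a = -2, b = 2, c = -4, d = -6.
So f(t) = -2t^3 + 2t^2 - 4t - 6.
Then f(-2) = 26.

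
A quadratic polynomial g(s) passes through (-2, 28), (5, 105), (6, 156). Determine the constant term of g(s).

0

Write g(s) = as^2 + bs + c. Substituting each data point gives a linear system:
  4a - 2b + c = 28
  25a + 5b + c = 105
  36a + 6b + c = 156
Solving the system yields a = 5, b = -4, c = 0.
So g(s) = 5s^2 - 4s.
The constant term is 0.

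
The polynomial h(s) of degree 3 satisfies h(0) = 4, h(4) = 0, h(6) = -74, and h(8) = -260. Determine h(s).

Write h(s) = as^3 + bs^2 + cs + d. Substituting each data point gives a linear system:
  d = 4
  64a + 16b + 4c + d = 0
  216a + 36b + 6c + d = -74
  512a + 64b + 8c + d = -260
Solving the system yields a = -1, b = 4, c = -1, d = 4.
So h(s) = -s³ + 4s² - s + 4.
Check: h(8) = -260. ✓

h(s) = -s^3 + 4s^2 - s + 4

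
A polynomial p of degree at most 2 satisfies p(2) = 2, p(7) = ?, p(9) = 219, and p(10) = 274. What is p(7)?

127

The 3 known points determine the degree-2 polynomial uniquely.
Write p(u) = au^2 + bu + c. Substituting each data point gives a linear system:
  4a + 2b + c = 2
  81a + 9b + c = 219
  100a + 10b + c = 274
Solving the system yields a = 3, b = -2, c = -6.
So p(u) = 3u^2 - 2u - 6.
Then p(7) = 127.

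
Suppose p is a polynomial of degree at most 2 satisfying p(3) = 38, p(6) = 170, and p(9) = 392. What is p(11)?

Forward differences of the values at n = 3, 6, 9:
  p  : 38  170  392
  Δ  : 132  222
  Δ^2: 90
The second differences are constant, confirming degree 2.
Interpolating (Newton forward form) and evaluating at n = 11 gives p(11) = 590.

590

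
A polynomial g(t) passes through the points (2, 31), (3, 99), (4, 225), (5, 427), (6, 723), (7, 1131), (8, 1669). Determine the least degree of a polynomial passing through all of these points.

3

Forward differences of the values at t = 2, 3, 4, 5, 6, 7, 8:
  g  : 31  99  225  427  723  1131  1669
  Δ  : 68  126  202  296  408  538
  Δ^2: 58  76  94  112  130
  Δ^3: 18  18  18  18
  Δ^4: 0  0  0
  Δ^5: 0  0
  Δ^6: 0
The third differences are constant (18) and nonzero, while all higher differences vanish, so the minimal degree is 3.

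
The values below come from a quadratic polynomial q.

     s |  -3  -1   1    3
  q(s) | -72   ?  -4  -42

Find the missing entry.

-14

On equispaced nodes a degree-2 polynomial has vanishing third forward difference, so
  - q(-3) + 3·q(-1) - 3·q(1) + q(3) = 0.
Substituting the known values and solving for q(-1):
  3·q(-1) = -42
  q(-1) = -14.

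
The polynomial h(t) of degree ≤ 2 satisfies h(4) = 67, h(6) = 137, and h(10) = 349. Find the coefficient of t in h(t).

5

Write h(t) = at^2 + bt + c. Substituting each data point gives a linear system:
  16a + 4b + c = 67
  36a + 6b + c = 137
  100a + 10b + c = 349
Solving the system yields a = 3, b = 5, c = -1.
So h(t) = 3t^2 + 5t - 1.
The coefficient of t is 5.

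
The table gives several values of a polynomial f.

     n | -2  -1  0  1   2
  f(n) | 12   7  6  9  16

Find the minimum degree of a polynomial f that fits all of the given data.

2

Forward differences of the values at n = -2, -1, 0, 1, 2:
  f  : 12  7  6  9  16
  Δ  : -5  -1  3  7
  Δ^2: 4  4  4
  Δ^3: 0  0
  Δ^4: 0
The second differences are constant (4) and nonzero, while all higher differences vanish, so the minimal degree is 2.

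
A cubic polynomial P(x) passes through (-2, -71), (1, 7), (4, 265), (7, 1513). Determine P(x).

Using the Lagrange interpolation formula with nodes -2, 1, 4, 7:
  L_0(x) = (x - 1)(x - 4)(x - 7) / -162
  L_1(x) = (x + 2)(x - 4)(x - 7) / 54
  L_2(x) = (x + 2)(x - 1)(x - 7) / -54
  L_3(x) = (x + 2)(x - 1)(x - 4) / 162
Then P(x) = -71·L_0(x) + 7·L_1(x) + 265·L_2(x) + 1513·L_3(x).
Expanding and collecting terms gives P(x) = 5x^3 - 5x^2 + 6x + 1.
Check: P(7) = 1513. ✓

P(x) = 5x^3 - 5x^2 + 6x + 1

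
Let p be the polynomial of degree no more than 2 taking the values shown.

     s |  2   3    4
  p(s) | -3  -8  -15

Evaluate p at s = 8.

Using the Lagrange interpolation formula with nodes 2, 3, 4:
  L_0(s) = (s - 3)(s - 4) / 2
  L_1(s) = (s - 2)(s - 4) / -1
  L_2(s) = (s - 2)(s - 3) / 2
Then p(s) = -3·L_0(s) - 8·L_1(s) - 15·L_2(s).
Expanding and collecting terms gives p(s) = -s^2 + 1.
Evaluating at s = 8: p(8) = -63.

-63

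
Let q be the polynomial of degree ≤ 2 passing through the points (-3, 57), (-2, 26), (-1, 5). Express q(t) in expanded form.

Using the Lagrange interpolation formula with nodes -3, -2, -1:
  L_0(t) = (t + 2)(t + 1) / 2
  L_1(t) = (t + 3)(t + 1) / -1
  L_2(t) = (t + 3)(t + 2) / 2
Then q(t) = 57·L_0(t) + 26·L_1(t) + 5·L_2(t).
Expanding and collecting terms gives q(t) = 5t^2 - 6t - 6.
Check: q(-3) = 57. ✓

q(t) = 5t^2 - 6t - 6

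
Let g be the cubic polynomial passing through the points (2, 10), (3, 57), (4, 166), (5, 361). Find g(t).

g(t) = 4t^3 - 5t^2 - 4t + 6

Write g(t) = at^3 + bt^2 + ct + d. Substituting each data point gives a linear system:
  8a + 4b + 2c + d = 10
  27a + 9b + 3c + d = 57
  64a + 16b + 4c + d = 166
  125a + 25b + 5c + d = 361
Solving the system yields a = 4, b = -5, c = -4, d = 6.
So g(t) = 4t³ - 5t² - 4t + 6.
Check: g(4) = 166. ✓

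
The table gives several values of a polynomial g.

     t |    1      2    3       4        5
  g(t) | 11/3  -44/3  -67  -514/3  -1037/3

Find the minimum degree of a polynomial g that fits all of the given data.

3

Forward differences of the values at t = 1, 2, 3, 4, 5:
  g  : 11/3  -44/3  -67  -514/3  -1037/3
  Δ  : -55/3  -157/3  -313/3  -523/3
  Δ^2: -34  -52  -70
  Δ^3: -18  -18
  Δ^4: 0
The third differences are constant (-18) and nonzero, while all higher differences vanish, so the minimal degree is 3.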